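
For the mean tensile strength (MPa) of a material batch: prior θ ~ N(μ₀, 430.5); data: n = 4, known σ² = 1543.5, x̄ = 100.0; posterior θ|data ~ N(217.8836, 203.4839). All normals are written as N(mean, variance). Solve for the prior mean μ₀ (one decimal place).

μ₀ = 349.4

The posterior mean is a precision-weighted average: μ_n = (τ₀μ₀ + τ_data·x̄)/(τ₀+τ_data), with τ₀=1/σ₀² and τ_data=n/σ².
Here τ₀ = 1/430.5 = 0.002323 and τ_data = 4/1543.5 = 0.002592, so τ_n = 0.004915.
Rearranging for μ₀: μ₀ = (μ_n·τ_n − τ_data·x̄)/τ₀ = (217.8836·0.004915 − 0.002592·100.0) / 0.002323 = 0.811698/0.002323 ≈ 349.4.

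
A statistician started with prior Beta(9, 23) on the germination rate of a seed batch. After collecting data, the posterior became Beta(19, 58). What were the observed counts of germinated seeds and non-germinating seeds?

Beta is conjugate to the binomial likelihood: posterior = Beta(α+s, β+f).
Match parameters: s=19−9=10, f=58−23=35.

10 germinated seeds and 35 non-germinating seeds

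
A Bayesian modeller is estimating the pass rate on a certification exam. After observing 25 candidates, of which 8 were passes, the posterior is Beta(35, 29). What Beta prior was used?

Beta(27, 12)

A Beta(α, β) prior with s successes and f failures in binomial data gives a Beta(α+s, β+f) posterior.
Subtract the data counts: 35−8=27, 29−17=12.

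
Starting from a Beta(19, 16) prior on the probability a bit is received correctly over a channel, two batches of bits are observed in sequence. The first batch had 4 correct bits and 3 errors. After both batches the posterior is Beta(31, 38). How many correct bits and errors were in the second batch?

Because Beta–binomial updating is additive in the counts, the combined data contributed (α_post−α_prior, β_post−β_prior) successes and failures.
Total across both batches: 31−19=12 correct bits, 38−16=22 errors.
Subtract the first batch: 12−4=8 correct bits and 22−3=19 errors.

8 correct bits and 19 errors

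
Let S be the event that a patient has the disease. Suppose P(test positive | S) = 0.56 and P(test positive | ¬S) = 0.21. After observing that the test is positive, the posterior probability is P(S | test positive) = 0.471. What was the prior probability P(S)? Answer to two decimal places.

P(S) = 0.25

Bayes' rule in odds form gives O(S|E) = O(S)·[P(E|S)/P(E|¬S)], hence O(S) = O(S|E)/LR.
Posterior odds = 0.471/(1−0.471) = 0.8904. LR = 0.56/0.21 = 2.6667.
Prior odds = 0.8904/2.6667 = 0.3339, so P(S) = 0.3339/(1+0.3339) ≈ 0.25.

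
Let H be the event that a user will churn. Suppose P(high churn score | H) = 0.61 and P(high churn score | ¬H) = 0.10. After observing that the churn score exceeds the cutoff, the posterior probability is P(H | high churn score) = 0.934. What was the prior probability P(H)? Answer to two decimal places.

In odds form, posterior odds = prior odds × likelihood ratio, so prior odds = posterior odds ÷ LR.
Posterior odds = 0.934/(1−0.934) = 14.1515. LR = 0.61/0.10 = 6.1000.
Prior odds = 14.1515/6.1000 = 2.3199, so P(H) = 2.3199/(1+2.3199) ≈ 0.70.

P(H) = 0.70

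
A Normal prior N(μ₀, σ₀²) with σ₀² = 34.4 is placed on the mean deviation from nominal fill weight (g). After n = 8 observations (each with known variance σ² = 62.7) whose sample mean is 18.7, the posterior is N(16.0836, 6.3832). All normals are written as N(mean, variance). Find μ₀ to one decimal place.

The posterior mean is a precision-weighted average: μ_n = (τ₀μ₀ + τ_data·x̄)/(τ₀+τ_data), with τ₀=1/σ₀² and τ_data=n/σ².
Here τ₀ = 1/34.4 = 0.029070 and τ_data = 8/62.7 = 0.127592, so τ_n = 0.156662.
Rearranging for μ₀: μ₀ = (μ_n·τ_n − τ_data·x̄)/τ₀ = (16.0836·0.156662 − 0.127592·18.7) / 0.029070 = 0.133719/0.029070 ≈ 4.6.

μ₀ = 4.6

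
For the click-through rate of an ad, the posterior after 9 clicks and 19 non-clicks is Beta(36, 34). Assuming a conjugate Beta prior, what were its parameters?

Under Beta–binomial conjugacy the posterior parameters are (α+s, β+f).
Subtract the data counts: 36−9=27, 34−19=15.

Beta(27, 15)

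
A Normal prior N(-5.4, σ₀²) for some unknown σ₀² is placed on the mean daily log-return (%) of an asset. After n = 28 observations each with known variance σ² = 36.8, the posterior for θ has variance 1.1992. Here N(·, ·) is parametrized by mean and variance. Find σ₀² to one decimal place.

σ₀² = 13.7

For the Normal–Normal model with known σ², precisions add: τ_n = τ₀ + n/σ².
So 1/σ₀² = 1/1.1992 − 28/36.8 = 0.833889 − 0.760870 = 0.073019.
Hence σ₀² = 1/0.073019 ≈ 13.7.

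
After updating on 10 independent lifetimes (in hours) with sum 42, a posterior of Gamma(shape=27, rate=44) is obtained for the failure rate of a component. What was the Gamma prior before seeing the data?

Gamma(shape=17, rate=2)

Gamma–exponential conjugacy: posterior shape = α + n, posterior rate = β + Σtᵢ.
So α = 27 − 10 = 17 and β = 44 − 42 = 2.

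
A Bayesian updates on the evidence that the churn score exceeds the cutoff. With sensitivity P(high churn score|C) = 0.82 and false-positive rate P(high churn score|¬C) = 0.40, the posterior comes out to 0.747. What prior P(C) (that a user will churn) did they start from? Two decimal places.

P(C) = 0.59

Bayes' rule in odds form gives O(C|E) = O(C)·[P(E|C)/P(E|¬C)], hence O(C) = O(C|E)/LR.
Posterior odds = 0.747/(1−0.747) = 2.9526. LR = 0.82/0.40 = 2.0500.
Prior odds = 2.9526/2.0500 = 1.4403, so P(C) = 1.4403/(1+1.4403) ≈ 0.59.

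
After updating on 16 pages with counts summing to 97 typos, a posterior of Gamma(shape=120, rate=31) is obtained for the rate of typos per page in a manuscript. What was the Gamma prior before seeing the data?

Gamma(shape=23, rate=15)

A Gamma(α, β) prior (rate parametrization) on a Poisson rate with n observations summing to S gives posterior Gamma(α+S, β+n).
So α = 120 − 97 = 23 and β = 31 − 16 = 15.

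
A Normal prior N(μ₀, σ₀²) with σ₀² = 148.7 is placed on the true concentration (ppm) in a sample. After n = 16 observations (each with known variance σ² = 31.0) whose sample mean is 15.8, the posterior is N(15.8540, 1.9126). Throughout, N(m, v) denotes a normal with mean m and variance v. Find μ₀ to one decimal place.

μ₀ = 20.0

With known observation variance, the Normal–Normal posterior has precision τ_n = τ₀ + n/σ² and mean μ_n = (τ₀μ₀ + (n/σ²)x̄)/τ_n.
Here τ₀ = 1/148.7 = 0.006725 and τ_data = 16/31.0 = 0.516129, so τ_n = 0.522854.
Rearranging for μ₀: μ₀ = (μ_n·τ_n − τ_data·x̄)/τ₀ = (15.8540·0.522854 − 0.516129·15.8) / 0.006725 = 0.134489/0.006725 ≈ 20.0.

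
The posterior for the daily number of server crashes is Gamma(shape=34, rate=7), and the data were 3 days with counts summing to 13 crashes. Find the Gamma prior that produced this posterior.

Gamma(shape=21, rate=4)

A Gamma(α, β) prior (rate parametrization) on a Poisson rate with n observations summing to S gives posterior Gamma(α+S, β+n).
So α = 34 − 13 = 21 and β = 7 − 3 = 4.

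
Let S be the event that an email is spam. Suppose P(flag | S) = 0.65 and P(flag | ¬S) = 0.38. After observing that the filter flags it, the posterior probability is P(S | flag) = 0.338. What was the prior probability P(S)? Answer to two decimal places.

P(S) = 0.23

In odds form, posterior odds = prior odds × likelihood ratio, so prior odds = posterior odds ÷ LR.
Posterior odds = 0.338/(1−0.338) = 0.5106. LR = 0.65/0.38 = 1.7105.
Prior odds = 0.5106/1.7105 = 0.2985, so P(S) = 0.2985/(1+0.2985) ≈ 0.23.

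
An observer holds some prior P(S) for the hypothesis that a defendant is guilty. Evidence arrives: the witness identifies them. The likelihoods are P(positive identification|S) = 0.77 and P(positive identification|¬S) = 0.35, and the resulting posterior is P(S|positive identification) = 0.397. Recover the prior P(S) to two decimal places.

P(S) = 0.23

Bayes' rule in odds form gives O(S|E) = O(S)·[P(E|S)/P(E|¬S)], hence O(S) = O(S|E)/LR.
Posterior odds = 0.397/(1−0.397) = 0.6584. LR = 0.77/0.35 = 2.2000.
Prior odds = 0.6584/2.2000 = 0.2993, so P(S) = 0.2993/(1+0.2993) ≈ 0.23.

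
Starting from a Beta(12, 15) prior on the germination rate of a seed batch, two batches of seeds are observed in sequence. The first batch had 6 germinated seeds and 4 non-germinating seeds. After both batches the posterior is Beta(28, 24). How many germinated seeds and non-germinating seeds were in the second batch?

Because Beta–binomial updating is additive in the counts, the combined data contributed (α_post−α_prior, β_post−β_prior) successes and failures.
Total across both batches: 28−12=16 germinated seeds, 24−15=9 non-germinating seeds.
Subtract the first batch: 16−6=10 germinated seeds and 9−4=5 non-germinating seeds.

10 germinated seeds and 5 non-germinating seeds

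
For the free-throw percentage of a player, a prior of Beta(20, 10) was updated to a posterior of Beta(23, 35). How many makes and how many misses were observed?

A Beta(α, β) prior with s successes and f failures in binomial data gives a Beta(α+s, β+f) posterior.
So s = 23 − 20 = 3 and f = 35 − 10 = 25.

3 makes and 25 misses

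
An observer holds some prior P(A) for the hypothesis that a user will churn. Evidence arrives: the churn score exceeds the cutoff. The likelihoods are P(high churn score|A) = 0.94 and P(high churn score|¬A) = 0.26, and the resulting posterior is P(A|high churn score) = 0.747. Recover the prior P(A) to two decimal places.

Bayes' rule in odds form gives O(A|E) = O(A)·[P(E|A)/P(E|¬A)], hence O(A) = O(A|E)/LR.
Posterior odds = 0.747/(1−0.747) = 2.9526. LR = 0.94/0.26 = 3.6154.
Prior odds = 2.9526/3.6154 = 0.8167, so P(A) = 0.8167/(1+0.8167) ≈ 0.45.

P(A) = 0.45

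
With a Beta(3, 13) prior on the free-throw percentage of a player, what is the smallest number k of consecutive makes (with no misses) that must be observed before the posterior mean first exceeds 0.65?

After k makes and 0 misses the posterior is Beta(3+k, 13), with mean (3+k)/(3+13+k).
Set (3+k)/(16+k) > 0.65 and solve: k > (0.65·16 − 3)/(1 − 0.65) = 21.143.
The smallest integer exceeding 21.143 is 22, and checking k=22: (25)/(38) = 0.6579 > 0.65.

k = 22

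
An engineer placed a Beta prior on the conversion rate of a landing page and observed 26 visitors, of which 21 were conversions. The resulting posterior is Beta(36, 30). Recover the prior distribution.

Beta(15, 25)

Under Beta–binomial conjugacy the posterior parameters are (α+s, β+f).
Subtract the data counts: 36−21=15, 30−5=25.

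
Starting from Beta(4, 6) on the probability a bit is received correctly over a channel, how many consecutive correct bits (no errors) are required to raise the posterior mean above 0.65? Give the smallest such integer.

k = 8

After k correct bits and 0 errors the posterior is Beta(4+k, 6), with mean (4+k)/(4+6+k).
Set (4+k)/(10+k) > 0.65 and solve: k > (0.65·10 − 4)/(1 − 0.65) = 7.143.
The smallest integer exceeding 7.143 is 8.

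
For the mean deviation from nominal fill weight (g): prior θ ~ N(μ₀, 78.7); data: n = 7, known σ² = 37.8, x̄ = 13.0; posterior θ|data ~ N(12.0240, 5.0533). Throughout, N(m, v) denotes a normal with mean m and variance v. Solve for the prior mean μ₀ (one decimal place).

μ₀ = -2.2

With known observation variance, the Normal–Normal posterior has precision τ_n = τ₀ + n/σ² and mean μ_n = (τ₀μ₀ + (n/σ²)x̄)/τ_n.
Here τ₀ = 1/78.7 = 0.012706 and τ_data = 7/37.8 = 0.185185, so τ_n = 0.197891.
Rearranging for μ₀: μ₀ = (μ_n·τ_n − τ_data·x̄)/τ₀ = (12.0240·0.197891 − 0.185185·13.0) / 0.012706 = -0.027964/0.012706 ≈ -2.2.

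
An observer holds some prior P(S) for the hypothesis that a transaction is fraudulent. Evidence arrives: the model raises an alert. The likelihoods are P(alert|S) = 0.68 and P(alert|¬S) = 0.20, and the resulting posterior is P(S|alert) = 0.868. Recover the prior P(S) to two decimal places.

Bayes' rule in odds form gives O(S|E) = O(S)·[P(E|S)/P(E|¬S)], hence O(S) = O(S|E)/LR.
Posterior odds = 0.868/(1−0.868) = 6.5758. LR = 0.68/0.20 = 3.4000.
Prior odds = 6.5758/3.4000 = 1.9341, so P(S) = 1.9341/(1+1.9341) ≈ 0.66.

P(S) = 0.66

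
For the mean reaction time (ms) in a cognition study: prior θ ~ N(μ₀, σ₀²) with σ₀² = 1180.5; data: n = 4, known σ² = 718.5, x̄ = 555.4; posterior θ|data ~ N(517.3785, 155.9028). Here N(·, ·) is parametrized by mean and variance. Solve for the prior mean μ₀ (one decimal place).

The posterior mean is a precision-weighted average: μ_n = (τ₀μ₀ + τ_data·x̄)/(τ₀+τ_data), with τ₀=1/σ₀² and τ_data=n/σ².
Here τ₀ = 1/1180.5 = 0.000847 and τ_data = 4/718.5 = 0.005567, so τ_n = 0.006414.
Rearranging for μ₀: μ₀ = (μ_n·τ_n − τ_data·x̄)/τ₀ = (517.3785·0.006414 − 0.005567·555.4) / 0.000847 = 0.226554/0.000847 ≈ 267.5.

μ₀ = 267.5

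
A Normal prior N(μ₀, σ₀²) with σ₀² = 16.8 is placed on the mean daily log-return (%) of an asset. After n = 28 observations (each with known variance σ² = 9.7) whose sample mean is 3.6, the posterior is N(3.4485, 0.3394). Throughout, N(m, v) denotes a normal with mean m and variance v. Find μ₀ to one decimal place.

With known observation variance, the Normal–Normal posterior has precision τ_n = τ₀ + n/σ² and mean μ_n = (τ₀μ₀ + (n/σ²)x̄)/τ_n.
Here τ₀ = 1/16.8 = 0.059524 and τ_data = 28/9.7 = 2.886598, so τ_n = 2.946122.
Rearranging for μ₀: μ₀ = (μ_n·τ_n − τ_data·x̄)/τ₀ = (3.4485·2.946122 − 2.886598·3.6) / 0.059524 = -0.232051/0.059524 ≈ -3.9.

μ₀ = -3.9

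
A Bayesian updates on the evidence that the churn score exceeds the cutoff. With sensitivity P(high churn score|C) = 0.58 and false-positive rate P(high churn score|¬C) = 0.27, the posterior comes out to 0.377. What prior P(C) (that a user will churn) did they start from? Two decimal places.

In odds form, posterior odds = prior odds × likelihood ratio, so prior odds = posterior odds ÷ LR.
Posterior odds = 0.377/(1−0.377) = 0.6051. LR = 0.58/0.27 = 2.1481.
Prior odds = 0.6051/2.1481 = 0.2817, so P(C) = 0.2817/(1+0.2817) ≈ 0.22.

P(C) = 0.22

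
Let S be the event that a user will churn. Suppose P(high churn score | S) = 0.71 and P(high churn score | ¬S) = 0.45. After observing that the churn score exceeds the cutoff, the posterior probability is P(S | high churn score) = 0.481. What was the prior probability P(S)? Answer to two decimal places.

In odds form, posterior odds = prior odds × likelihood ratio, so prior odds = posterior odds ÷ LR.
Posterior odds = 0.481/(1−0.481) = 0.9268. LR = 0.71/0.45 = 1.5778.
Prior odds = 0.9268/1.5778 = 0.5874, so P(S) = 0.5874/(1+0.5874) ≈ 0.37.

P(S) = 0.37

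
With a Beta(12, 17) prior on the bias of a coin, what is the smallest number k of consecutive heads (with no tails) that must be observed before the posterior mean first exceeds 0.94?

k = 255

After k heads and 0 tails the posterior is Beta(12+k, 17), with mean (12+k)/(12+17+k).
Set (12+k)/(29+k) > 0.94 and solve: k > (0.94·29 − 12)/(1 − 0.94) = 254.333.
The smallest integer exceeding 254.333 is 255, and checking k=255: (267)/(284) = 0.9401 > 0.94.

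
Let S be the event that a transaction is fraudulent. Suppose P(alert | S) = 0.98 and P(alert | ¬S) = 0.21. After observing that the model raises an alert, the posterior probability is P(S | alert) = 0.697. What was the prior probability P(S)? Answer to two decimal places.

In odds form, posterior odds = prior odds × likelihood ratio, so prior odds = posterior odds ÷ LR.
Posterior odds = 0.697/(1−0.697) = 2.3003. LR = 0.98/0.21 = 4.6667.
Prior odds = 2.3003/4.6667 = 0.4929, so P(S) = 0.4929/(1+0.4929) ≈ 0.33.

P(S) = 0.33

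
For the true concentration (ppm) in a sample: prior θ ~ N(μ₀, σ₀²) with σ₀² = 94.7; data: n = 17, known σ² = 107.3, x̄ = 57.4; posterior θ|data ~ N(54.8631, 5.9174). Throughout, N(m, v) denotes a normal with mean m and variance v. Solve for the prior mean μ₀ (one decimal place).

With known observation variance, the Normal–Normal posterior has precision τ_n = τ₀ + n/σ² and mean μ_n = (τ₀μ₀ + (n/σ²)x̄)/τ_n.
Here τ₀ = 1/94.7 = 0.010560 and τ_data = 17/107.3 = 0.158434, so τ_n = 0.168994.
Rearranging for μ₀: μ₀ = (μ_n·τ_n − τ_data·x̄)/τ₀ = (54.8631·0.168994 − 0.158434·57.4) / 0.010560 = 0.177423/0.010560 ≈ 16.8.

μ₀ = 16.8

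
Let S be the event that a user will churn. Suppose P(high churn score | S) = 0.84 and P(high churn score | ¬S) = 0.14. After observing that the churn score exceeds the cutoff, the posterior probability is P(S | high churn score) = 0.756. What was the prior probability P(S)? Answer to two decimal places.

In odds form, posterior odds = prior odds × likelihood ratio, so prior odds = posterior odds ÷ LR.
Posterior odds = 0.756/(1−0.756) = 3.0984. LR = 0.84/0.14 = 6.0000.
Prior odds = 3.0984/6.0000 = 0.5164, so P(S) = 0.5164/(1+0.5164) ≈ 0.34.

P(S) = 0.34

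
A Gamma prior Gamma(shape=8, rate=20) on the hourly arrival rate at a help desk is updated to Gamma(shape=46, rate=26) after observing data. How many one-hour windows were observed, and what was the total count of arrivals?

Gamma–Poisson conjugacy: posterior shape = α + Σxᵢ, posterior rate = β + n.
Matching: Σxᵢ = 46 − 8 = 38 and n = 26 − 20 = 6.

n = 6 one-hour windows with total 38 arrivals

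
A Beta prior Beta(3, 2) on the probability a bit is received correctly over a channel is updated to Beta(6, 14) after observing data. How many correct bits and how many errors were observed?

Beta is conjugate to the binomial likelihood: posterior = Beta(a+s, b+f).
So s = 6 − 3 = 3 and f = 14 − 2 = 12.

3 correct bits and 12 errors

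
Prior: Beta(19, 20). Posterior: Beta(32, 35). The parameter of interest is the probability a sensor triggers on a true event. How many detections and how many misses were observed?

13 detections and 15 misses

Beta is conjugate to the binomial likelihood: posterior = Beta(a+s, b+f).
So s = 32 − 19 = 13 and f = 35 − 20 = 15.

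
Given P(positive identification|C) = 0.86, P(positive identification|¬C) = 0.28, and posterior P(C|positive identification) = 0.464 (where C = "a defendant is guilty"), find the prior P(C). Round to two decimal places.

P(C) = 0.22

In odds form, posterior odds = prior odds × likelihood ratio, so prior odds = posterior odds ÷ LR.
Posterior odds = 0.464/(1−0.464) = 0.8657. LR = 0.86/0.28 = 3.0714.
Prior odds = 0.8657/3.0714 = 0.2819, so P(C) = 0.2819/(1+0.2819) ≈ 0.22.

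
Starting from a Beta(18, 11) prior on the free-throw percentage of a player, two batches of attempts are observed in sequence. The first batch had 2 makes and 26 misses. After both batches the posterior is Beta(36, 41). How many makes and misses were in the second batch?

16 makes and 4 misses

Because Beta–binomial updating is additive in the counts, the combined data contributed (α_post−α_prior, β_post−β_prior) successes and failures.
Total across both batches: 36−18=18 makes, 41−11=30 misses.
Subtract the first batch: 18−2=16 makes and 30−26=4 misses.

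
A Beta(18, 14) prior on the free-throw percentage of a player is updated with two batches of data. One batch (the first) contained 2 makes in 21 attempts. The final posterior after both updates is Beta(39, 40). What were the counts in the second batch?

19 makes and 7 misses

Because Beta–binomial updating is additive in the counts, the combined data contributed (α_post−α_prior, β_post−β_prior) successes and failures.
Total across both batches: 39−18=21 makes, 40−14=26 misses.
Subtract the first batch: 21−2=19 makes and 26−19=7 misses.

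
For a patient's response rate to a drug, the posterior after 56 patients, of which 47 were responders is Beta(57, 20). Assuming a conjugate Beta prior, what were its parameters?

A Beta(α, β) prior with s successes and f failures in binomial data gives a Beta(α+s, β+f) posterior.
Subtract the data counts: 57−47=10, 20−9=11.

Beta(10, 11)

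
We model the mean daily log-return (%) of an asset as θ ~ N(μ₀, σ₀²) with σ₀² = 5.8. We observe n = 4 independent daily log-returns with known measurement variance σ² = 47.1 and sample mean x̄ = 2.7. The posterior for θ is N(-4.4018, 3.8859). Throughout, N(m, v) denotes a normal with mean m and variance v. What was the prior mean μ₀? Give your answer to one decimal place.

With known observation variance, the Normal–Normal posterior has precision τ_n = τ₀ + n/σ² and mean μ_n = (τ₀μ₀ + (n/σ²)x̄)/τ_n.
Here τ₀ = 1/5.8 = 0.172414 and τ_data = 4/47.1 = 0.084926, so τ_n = 0.257340.
Rearranging for μ₀: μ₀ = (μ_n·τ_n − τ_data·x̄)/τ₀ = (-4.4018·0.257340 − 0.084926·2.7) / 0.172414 = -1.362059/0.172414 ≈ -7.9.

μ₀ = -7.9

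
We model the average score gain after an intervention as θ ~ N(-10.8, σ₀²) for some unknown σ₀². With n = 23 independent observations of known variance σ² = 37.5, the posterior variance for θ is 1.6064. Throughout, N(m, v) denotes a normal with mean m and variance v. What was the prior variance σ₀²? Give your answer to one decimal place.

σ₀² = 109.0

Posterior precision equals prior precision plus data precision: 1/σ_n² = 1/σ₀² + n/σ².
So 1/σ₀² = 1/1.6064 − 23/37.5 = 0.622510 − 0.613333 = 0.009177.
Hence σ₀² = 1/0.009177 ≈ 109.0.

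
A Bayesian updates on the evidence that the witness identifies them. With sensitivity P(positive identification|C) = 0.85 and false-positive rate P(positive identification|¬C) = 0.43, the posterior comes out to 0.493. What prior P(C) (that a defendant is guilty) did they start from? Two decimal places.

Bayes' rule in odds form gives O(C|E) = O(C)·[P(E|C)/P(E|¬C)], hence O(C) = O(C|E)/LR.
Posterior odds = 0.493/(1−0.493) = 0.9724. LR = 0.85/0.43 = 1.9767.
Prior odds = 0.9724/1.9767 = 0.4919, so P(C) = 0.4919/(1+0.4919) ≈ 0.33.

P(C) = 0.33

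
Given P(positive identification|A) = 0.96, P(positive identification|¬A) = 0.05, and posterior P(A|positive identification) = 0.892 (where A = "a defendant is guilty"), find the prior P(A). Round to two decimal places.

P(A) = 0.30

In odds form, posterior odds = prior odds × likelihood ratio, so prior odds = posterior odds ÷ LR.
Posterior odds = 0.892/(1−0.892) = 8.2593. LR = 0.96/0.05 = 19.2000.
Prior odds = 8.2593/19.2000 = 0.4302, so P(A) = 0.4302/(1+0.4302) ≈ 0.30.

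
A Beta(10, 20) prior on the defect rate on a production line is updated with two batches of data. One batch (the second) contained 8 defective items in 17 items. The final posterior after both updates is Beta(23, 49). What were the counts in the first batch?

5 defective items and 20 good items

Sequential conjugate updates are equivalent to a single update on the pooled data, so total successes = posterior α − prior α and total failures = posterior β − prior β.
Total across both batches: 23−10=13 defective items, 49−20=29 good items.
Subtract the second batch: 13−8=5 defective items and 29−9=20 good items.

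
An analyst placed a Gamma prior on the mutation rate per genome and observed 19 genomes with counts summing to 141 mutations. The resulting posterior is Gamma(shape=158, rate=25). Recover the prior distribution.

A Gamma(α, β) prior (rate parametrization) on a Poisson rate with n observations summing to S gives posterior Gamma(α+S, β+n).
So α = 158 − 141 = 17 and β = 25 − 19 = 6.

Gamma(shape=17, rate=6)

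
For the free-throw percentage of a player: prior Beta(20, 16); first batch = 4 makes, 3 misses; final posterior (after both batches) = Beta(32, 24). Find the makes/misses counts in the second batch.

Because Beta–binomial updating is additive in the counts, the combined data contributed (α_post−α_prior, β_post−β_prior) successes and failures.
Total across both batches: 32−20=12 makes, 24−16=8 misses.
Subtract the first batch: 12−4=8 makes and 8−3=5 misses.

8 makes and 5 misses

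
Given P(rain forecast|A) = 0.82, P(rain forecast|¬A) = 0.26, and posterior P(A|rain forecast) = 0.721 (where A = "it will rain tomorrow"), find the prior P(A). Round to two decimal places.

P(A) = 0.45

In odds form, posterior odds = prior odds × likelihood ratio, so prior odds = posterior odds ÷ LR.
Posterior odds = 0.721/(1−0.721) = 2.5842. LR = 0.82/0.26 = 3.1538.
Prior odds = 2.5842/3.1538 = 0.8194, so P(A) = 0.8194/(1+0.8194) ≈ 0.45.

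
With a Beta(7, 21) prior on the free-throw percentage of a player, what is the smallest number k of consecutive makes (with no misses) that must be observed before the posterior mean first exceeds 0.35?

k = 5

After k makes and 0 misses the posterior is Beta(7+k, 21), with mean (7+k)/(7+21+k).
Set (7+k)/(28+k) > 0.35 and solve: k > (0.35·28 − 7)/(1 − 0.35) = 4.308.
The smallest integer exceeding 4.308 is 5, and checking k=5: (12)/(33) = 0.3636 > 0.35.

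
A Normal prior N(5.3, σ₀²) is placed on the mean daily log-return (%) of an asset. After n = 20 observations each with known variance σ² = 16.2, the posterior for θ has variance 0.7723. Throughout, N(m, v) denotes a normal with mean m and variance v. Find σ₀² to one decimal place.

σ₀² = 16.6

For the Normal–Normal model with known σ², precisions add: τ_n = τ₀ + n/σ².
So 1/σ₀² = 1/0.7723 − 20/16.2 = 1.294834 − 1.234568 = 0.060266.
Hence σ₀² = 1/0.060266 ≈ 16.6.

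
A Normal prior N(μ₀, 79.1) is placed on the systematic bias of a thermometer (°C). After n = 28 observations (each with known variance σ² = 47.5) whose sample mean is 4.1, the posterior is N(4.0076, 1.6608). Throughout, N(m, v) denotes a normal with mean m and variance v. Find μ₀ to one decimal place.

With known observation variance, the Normal–Normal posterior has precision τ_n = τ₀ + n/σ² and mean μ_n = (τ₀μ₀ + (n/σ²)x̄)/τ_n.
Here τ₀ = 1/79.1 = 0.012642 and τ_data = 28/47.5 = 0.589474, so τ_n = 0.602116.
Rearranging for μ₀: μ₀ = (μ_n·τ_n − τ_data·x̄)/τ₀ = (4.0076·0.602116 − 0.589474·4.1) / 0.012642 = -0.003803/0.012642 ≈ -0.3.

μ₀ = -0.3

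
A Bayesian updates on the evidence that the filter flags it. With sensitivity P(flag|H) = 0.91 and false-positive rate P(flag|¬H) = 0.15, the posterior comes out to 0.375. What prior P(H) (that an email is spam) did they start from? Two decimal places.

Bayes' rule in odds form gives O(H|E) = O(H)·[P(E|H)/P(E|¬H)], hence O(H) = O(H|E)/LR.
Posterior odds = 0.375/(1−0.375) = 0.6000. LR = 0.91/0.15 = 6.0667.
Prior odds = 0.6000/6.0667 = 0.0989, so P(H) = 0.0989/(1+0.0989) ≈ 0.09.

P(H) = 0.09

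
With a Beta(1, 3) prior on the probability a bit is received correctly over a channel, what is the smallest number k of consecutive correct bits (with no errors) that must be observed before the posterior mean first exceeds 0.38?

k = 1

After k correct bits and 0 errors the posterior is Beta(1+k, 3), with mean (1+k)/(1+3+k).
Set (1+k)/(4+k) > 0.38 and solve: k > (0.38·4 − 1)/(1 − 0.38) = 0.839.
The smallest integer exceeding 0.839 is 1.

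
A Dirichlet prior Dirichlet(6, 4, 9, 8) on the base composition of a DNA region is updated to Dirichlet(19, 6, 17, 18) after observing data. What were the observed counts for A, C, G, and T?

For a Dirichlet(α) prior with multinomial counts c, the posterior is Dirichlet(α + c) componentwise.
Counts are posterior − prior componentwise: 19−6=13, 6−4=2, 17−9=8, 18−8=10.

counts (13, 2, 8, 10)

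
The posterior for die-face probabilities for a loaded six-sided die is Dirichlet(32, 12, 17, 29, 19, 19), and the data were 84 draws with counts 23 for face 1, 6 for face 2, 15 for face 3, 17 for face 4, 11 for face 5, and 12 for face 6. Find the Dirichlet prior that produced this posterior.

Dirichlet(9, 6, 2, 12, 8, 7)

For a Dirichlet(α) prior with multinomial counts c, the posterior is Dirichlet(α + c) componentwise.
Subtract each count from the matching posterior parameter: 32−23=9, 12−6=6, 17−15=2, 29−17=12, 19−11=8, 19−12=7.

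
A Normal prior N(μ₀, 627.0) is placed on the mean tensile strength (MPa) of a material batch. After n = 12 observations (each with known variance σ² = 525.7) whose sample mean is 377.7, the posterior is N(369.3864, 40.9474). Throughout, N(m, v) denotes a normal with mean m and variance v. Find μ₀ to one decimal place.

μ₀ = 250.4

With known observation variance, the Normal–Normal posterior has precision τ_n = τ₀ + n/σ² and mean μ_n = (τ₀μ₀ + (n/σ²)x̄)/τ_n.
Here τ₀ = 1/627.0 = 0.001595 and τ_data = 12/525.7 = 0.022827, so τ_n = 0.024422.
Rearranging for μ₀: μ₀ = (μ_n·τ_n − τ_data·x̄)/τ₀ = (369.3864·0.024422 − 0.022827·377.7) / 0.001595 = 0.399397/0.001595 ≈ 250.4.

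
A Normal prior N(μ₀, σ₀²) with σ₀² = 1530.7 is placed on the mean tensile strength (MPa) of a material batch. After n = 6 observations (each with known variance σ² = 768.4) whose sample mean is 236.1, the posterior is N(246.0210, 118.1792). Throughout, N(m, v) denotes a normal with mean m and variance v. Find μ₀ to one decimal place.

μ₀ = 364.6

With known observation variance, the Normal–Normal posterior has precision τ_n = τ₀ + n/σ² and mean μ_n = (τ₀μ₀ + (n/σ²)x̄)/τ_n.
Here τ₀ = 1/1530.7 = 0.000653 and τ_data = 6/768.4 = 0.007808, so τ_n = 0.008461.
Rearranging for μ₀: μ₀ = (μ_n·τ_n − τ_data·x̄)/τ₀ = (246.0210·0.008461 − 0.007808·236.1) / 0.000653 = 0.238115/0.000653 ≈ 364.6.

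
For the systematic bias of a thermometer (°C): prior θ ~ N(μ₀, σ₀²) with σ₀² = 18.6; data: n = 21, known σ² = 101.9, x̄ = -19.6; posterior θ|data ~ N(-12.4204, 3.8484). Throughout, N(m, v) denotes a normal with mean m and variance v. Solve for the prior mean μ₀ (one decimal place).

μ₀ = 15.1

With known observation variance, the Normal–Normal posterior has precision τ_n = τ₀ + n/σ² and mean μ_n = (τ₀μ₀ + (n/σ²)x̄)/τ_n.
Here τ₀ = 1/18.6 = 0.053763 and τ_data = 21/101.9 = 0.206084, so τ_n = 0.259847.
Rearranging for μ₀: μ₀ = (μ_n·τ_n − τ_data·x̄)/τ₀ = (-12.4204·0.259847 − 0.206084·-19.6) / 0.053763 = 0.811843/0.053763 ≈ 15.1.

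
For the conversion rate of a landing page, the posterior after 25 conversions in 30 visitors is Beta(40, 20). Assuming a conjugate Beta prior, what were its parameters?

Under Beta–binomial conjugacy the posterior parameters are (a+s, b+f).
So a = 40 − 25 = 15 and b = 20 − 5 = 15.

Beta(15, 15)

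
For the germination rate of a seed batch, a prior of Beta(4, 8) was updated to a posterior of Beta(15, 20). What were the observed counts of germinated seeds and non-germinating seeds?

Beta is conjugate to the binomial likelihood: posterior = Beta(a+s, b+f).
So s = 15 − 4 = 11 and f = 20 − 8 = 12.

11 germinated seeds and 12 non-germinating seeds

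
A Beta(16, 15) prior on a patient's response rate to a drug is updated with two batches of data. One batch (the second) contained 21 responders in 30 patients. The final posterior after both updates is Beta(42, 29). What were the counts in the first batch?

Because Beta–binomial updating is additive in the counts, the combined data contributed (α_post−α_prior, β_post−β_prior) successes and failures.
Total across both batches: 42−16=26 responders, 29−15=14 non-responders.
Subtract the second batch: 26−21=5 responders and 14−9=5 non-responders.

5 responders and 5 non-responders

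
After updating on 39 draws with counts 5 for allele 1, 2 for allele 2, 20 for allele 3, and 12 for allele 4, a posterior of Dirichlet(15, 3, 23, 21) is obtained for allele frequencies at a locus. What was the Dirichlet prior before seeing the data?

Dirichlet(10, 1, 3, 9)

For a Dirichlet(α) prior with multinomial counts c, the posterior is Dirichlet(α + c) componentwise.
Subtract each count from the matching posterior parameter: 15−5=10, 3−2=1, 23−20=3, 21−12=9.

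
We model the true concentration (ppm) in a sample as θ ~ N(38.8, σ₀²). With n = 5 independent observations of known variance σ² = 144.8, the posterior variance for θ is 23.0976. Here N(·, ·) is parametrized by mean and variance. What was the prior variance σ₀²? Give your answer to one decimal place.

Posterior precision equals prior precision plus data precision: 1/σ_n² = 1/σ₀² + n/σ².
So 1/σ₀² = 1/23.0976 − 5/144.8 = 0.043295 − 0.034530 = 0.008765.
Hence σ₀² = 1/0.008765 ≈ 114.1.

σ₀² = 114.1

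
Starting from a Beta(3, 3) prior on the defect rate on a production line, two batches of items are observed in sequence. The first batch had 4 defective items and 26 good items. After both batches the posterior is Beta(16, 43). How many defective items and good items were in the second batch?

9 defective items and 14 good items

Sequential conjugate updates are equivalent to a single update on the pooled data, so total successes = posterior α − prior α and total failures = posterior β − prior β.
Total across both batches: 16−3=13 defective items, 43−3=40 good items.
Subtract the first batch: 13−4=9 defective items and 40−26=14 good items.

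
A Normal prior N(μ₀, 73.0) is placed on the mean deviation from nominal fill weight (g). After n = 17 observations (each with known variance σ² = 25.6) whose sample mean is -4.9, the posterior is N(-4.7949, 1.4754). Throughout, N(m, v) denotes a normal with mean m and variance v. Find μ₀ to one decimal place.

The posterior mean is a precision-weighted average: μ_n = (τ₀μ₀ + τ_data·x̄)/(τ₀+τ_data), with τ₀=1/σ₀² and τ_data=n/σ².
Here τ₀ = 1/73.0 = 0.013699 and τ_data = 17/25.6 = 0.664062, so τ_n = 0.677761.
Rearranging for μ₀: μ₀ = (μ_n·τ_n − τ_data·x̄)/τ₀ = (-4.7949·0.677761 − 0.664062·-4.9) / 0.013699 = 0.004108/0.013699 ≈ 0.3.

μ₀ = 0.3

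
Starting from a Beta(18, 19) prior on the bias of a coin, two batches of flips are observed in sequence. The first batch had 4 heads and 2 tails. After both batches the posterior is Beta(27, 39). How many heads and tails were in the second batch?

Sequential conjugate updates are equivalent to a single update on the pooled data, so total successes = posterior α − prior α and total failures = posterior β − prior β.
Total across both batches: 27−18=9 heads, 39−19=20 tails.
Subtract the first batch: 9−4=5 heads and 20−2=18 tails.

5 heads and 18 tails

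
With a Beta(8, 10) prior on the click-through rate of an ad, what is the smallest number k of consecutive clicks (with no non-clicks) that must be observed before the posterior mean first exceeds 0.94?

After k clicks and 0 non-clicks the posterior is Beta(8+k, 10), with mean (8+k)/(8+10+k).
Set (8+k)/(18+k) > 0.94 and solve: k > (0.94·18 − 8)/(1 − 0.94) = 148.667.
The smallest integer exceeding 148.667 is 149, and checking k=149: (157)/(167) = 0.9401 > 0.94.

k = 149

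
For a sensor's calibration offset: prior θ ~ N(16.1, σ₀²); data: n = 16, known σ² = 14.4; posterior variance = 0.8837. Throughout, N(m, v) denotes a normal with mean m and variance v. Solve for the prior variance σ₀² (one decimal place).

For the Normal–Normal model with known σ², precisions add: τ_n = τ₀ + n/σ².
So 1/σ₀² = 1/0.8837 − 16/14.4 = 1.131606 − 1.111111 = 0.020495.
Hence σ₀² = 1/0.020495 ≈ 48.8.

σ₀² = 48.8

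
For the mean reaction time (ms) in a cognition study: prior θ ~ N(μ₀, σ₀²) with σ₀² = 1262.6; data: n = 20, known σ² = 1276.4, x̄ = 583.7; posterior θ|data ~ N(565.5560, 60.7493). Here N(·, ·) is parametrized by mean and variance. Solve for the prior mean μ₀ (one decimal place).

μ₀ = 206.6

With known observation variance, the Normal–Normal posterior has precision τ_n = τ₀ + n/σ² and mean μ_n = (τ₀μ₀ + (n/σ²)x̄)/τ_n.
Here τ₀ = 1/1262.6 = 0.000792 and τ_data = 20/1276.4 = 0.015669, so τ_n = 0.016461.
Rearranging for μ₀: μ₀ = (μ_n·τ_n − τ_data·x̄)/τ₀ = (565.5560·0.016461 − 0.015669·583.7) / 0.000792 = 0.163622/0.000792 ≈ 206.6.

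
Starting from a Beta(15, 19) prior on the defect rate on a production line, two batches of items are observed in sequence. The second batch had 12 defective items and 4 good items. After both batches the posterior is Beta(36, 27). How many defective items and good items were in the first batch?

Because Beta–binomial updating is additive in the counts, the combined data contributed (α_post−α_prior, β_post−β_prior) successes and failures.
Total across both batches: 36−15=21 defective items, 27−19=8 good items.
Subtract the second batch: 21−12=9 defective items and 8−4=4 good items.

9 defective items and 4 good items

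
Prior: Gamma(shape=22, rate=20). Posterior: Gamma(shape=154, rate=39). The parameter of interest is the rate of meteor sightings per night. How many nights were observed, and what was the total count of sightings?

A Gamma(α, β) prior (rate parametrization) on a Poisson rate with n observations summing to S gives posterior Gamma(α+S, β+n).
Matching: Σxᵢ = 154 − 22 = 132 and n = 39 − 20 = 19.

n = 19 nights with total 132 sightings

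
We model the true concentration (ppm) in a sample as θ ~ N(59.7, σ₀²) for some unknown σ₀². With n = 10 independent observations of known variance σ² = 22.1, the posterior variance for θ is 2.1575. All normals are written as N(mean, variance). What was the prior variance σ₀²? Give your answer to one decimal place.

Posterior precision equals prior precision plus data precision: 1/σ_n² = 1/σ₀² + n/σ².
So 1/σ₀² = 1/2.1575 − 10/22.1 = 0.463499 − 0.452489 = 0.011010.
Hence σ₀² = 1/0.011010 ≈ 90.8.

σ₀² = 90.8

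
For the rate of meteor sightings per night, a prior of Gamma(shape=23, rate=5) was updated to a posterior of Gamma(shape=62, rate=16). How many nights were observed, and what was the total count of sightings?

Gamma–Poisson conjugacy: posterior shape = α + Σxᵢ, posterior rate = β + n.
Matching: Σxᵢ = 62 − 23 = 39 and n = 16 − 5 = 11.

n = 11 nights with total 39 sightings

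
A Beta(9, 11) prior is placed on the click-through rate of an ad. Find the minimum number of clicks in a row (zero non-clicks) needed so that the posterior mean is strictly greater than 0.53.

After k clicks and 0 non-clicks the posterior is Beta(9+k, 11), with mean (9+k)/(9+11+k).
Set (9+k)/(20+k) > 0.53 and solve: k > (0.53·20 − 9)/(1 − 0.53) = 3.404.
The smallest integer exceeding 3.404 is 4.

k = 4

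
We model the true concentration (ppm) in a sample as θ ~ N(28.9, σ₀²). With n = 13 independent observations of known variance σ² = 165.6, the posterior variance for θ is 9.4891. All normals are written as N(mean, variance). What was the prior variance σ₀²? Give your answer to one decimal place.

σ₀² = 37.2

Posterior precision equals prior precision plus data precision: 1/σ_n² = 1/σ₀² + n/σ².
So 1/σ₀² = 1/9.4891 − 13/165.6 = 0.105384 − 0.078502 = 0.026882.
Hence σ₀² = 1/0.026882 ≈ 37.2.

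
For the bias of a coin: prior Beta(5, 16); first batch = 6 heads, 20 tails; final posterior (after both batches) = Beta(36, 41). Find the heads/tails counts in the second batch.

Sequential conjugate updates are equivalent to a single update on the pooled data, so total successes = posterior α − prior α and total failures = posterior β − prior β.
Total across both batches: 36−5=31 heads, 41−16=25 tails.
Subtract the first batch: 31−6=25 heads and 25−20=5 tails.

25 heads and 5 tails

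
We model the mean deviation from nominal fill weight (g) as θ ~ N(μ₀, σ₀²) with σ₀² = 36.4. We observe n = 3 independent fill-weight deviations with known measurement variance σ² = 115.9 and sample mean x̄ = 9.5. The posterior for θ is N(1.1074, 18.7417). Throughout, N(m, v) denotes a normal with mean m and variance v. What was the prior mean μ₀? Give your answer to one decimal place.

The posterior mean is a precision-weighted average: μ_n = (τ₀μ₀ + τ_data·x̄)/(τ₀+τ_data), with τ₀=1/σ₀² and τ_data=n/σ².
Here τ₀ = 1/36.4 = 0.027473 and τ_data = 3/115.9 = 0.025884, so τ_n = 0.053357.
Rearranging for μ₀: μ₀ = (μ_n·τ_n − τ_data·x̄)/τ₀ = (1.1074·0.053357 − 0.025884·9.5) / 0.027473 = -0.186810/0.027473 ≈ -6.8.

μ₀ = -6.8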